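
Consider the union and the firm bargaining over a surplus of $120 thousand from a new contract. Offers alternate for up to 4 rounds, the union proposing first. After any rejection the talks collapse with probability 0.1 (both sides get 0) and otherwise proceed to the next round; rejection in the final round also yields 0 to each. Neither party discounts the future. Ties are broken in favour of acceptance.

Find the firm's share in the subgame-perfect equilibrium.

Round 4 (the firm proposes): the union will accept anything ≥ 0, so the firm offers 0 and keeps 120.
Round 3 (the union proposes): rejecting gives the firm an expected 0.9 × 120 = 108, so the union offers 108, keeping 12.
Round 2 (the firm proposes): rejecting gives the union an expected 0.9 × 12 = 10.8; the firm offers that and keeps 109.2.
Round 1 (the union proposes): rejecting gives the firm an expected 0.9 × 109.2 = 98.28. The union offers 98.28 and keeps 120 − 98.28 = 21.72.

98.28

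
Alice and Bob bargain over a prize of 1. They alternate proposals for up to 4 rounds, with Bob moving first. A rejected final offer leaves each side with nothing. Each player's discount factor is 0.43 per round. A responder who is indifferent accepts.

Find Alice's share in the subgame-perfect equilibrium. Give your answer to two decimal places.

Round 4 (Alice proposes): Bob will accept anything ≥ 0, so Alice offers 0 and keeps 1.
Round 3 (Bob proposes): Alice can get 1 next round, worth 0.43 × 1 = 0.43 now; Bob offers that and keeps 0.57.
Round 2 (Alice proposes): Bob can get 0.57 next round, worth 0.43 × 0.57 = 0.2451 now; Alice offers that and keeps 0.7549.
Round 1 (Bob proposes): Alice can get 0.7549 next round, worth 0.43 × 0.7549 = 0.324607 now, so Bob offers 0.324607, keeping 0.675393.

0.32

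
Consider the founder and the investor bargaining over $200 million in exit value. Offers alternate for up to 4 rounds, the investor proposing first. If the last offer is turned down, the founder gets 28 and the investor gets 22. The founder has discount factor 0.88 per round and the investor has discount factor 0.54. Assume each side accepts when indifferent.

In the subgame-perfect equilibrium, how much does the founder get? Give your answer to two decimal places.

Round 4 (the founder proposes): the investor gets 22 if talks fail, so the founder offers 22 and keeps 178.
Round 3 (the investor proposes): the founder can get 178 next round, worth 0.88 × 178 = 156.64 now. The investor offers 156.64 and keeps 200 − 156.64 = 43.36.
Round 2 (the founder proposes): the investor can get 43.36 next round, worth 0.54 × 43.36 = 23.4144 now. The founder offers 23.4144 and keeps 200 − 23.4144 = 176.5856.
Round 1 (the investor proposes): the founder can get 176.5856 next round, worth 0.88 × 176.5856 = 155.395328 now; the investor offers that and keeps 44.604672.

155.40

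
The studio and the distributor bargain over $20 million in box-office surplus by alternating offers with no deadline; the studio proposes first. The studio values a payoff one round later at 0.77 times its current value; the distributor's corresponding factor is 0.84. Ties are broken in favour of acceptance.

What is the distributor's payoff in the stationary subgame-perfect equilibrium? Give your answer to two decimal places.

In a stationary SPE each proposer offers the other exactly their discounted continuation value.
If the studio keeps x when proposing and the distributor keeps y when proposing, then x = 20 − 0.84y and y = 20 − 0.77x.
Solving: x = 20(1 − 0.84) / (1 − 0.77·0.84) = 3.2 / 0.3532 ≈ 9.0600.
The distributor gets 20 − 9.0600 ≈ 10.9400.

10.94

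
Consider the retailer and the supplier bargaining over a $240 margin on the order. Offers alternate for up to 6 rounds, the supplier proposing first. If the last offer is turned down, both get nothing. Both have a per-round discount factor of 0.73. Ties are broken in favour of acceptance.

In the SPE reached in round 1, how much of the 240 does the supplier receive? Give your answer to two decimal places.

Round 6 (the retailer proposes): rejection yields 0 for the supplier; the retailer offers 0 and keeps 240.
Round 5 (the supplier proposes): the retailer can get 240 next round, worth 0.73 × 240 = 175.2 now, so the supplier offers 175.2, keeping 64.8.
Round 4 (the retailer proposes): the supplier can get 64.8 next round, worth 0.73 × 64.8 = 47.304 now; the retailer offers that and keeps 192.696.
Round 3 (the supplier proposes): the retailer can get 192.696 next round, worth 0.73 × 192.696 = 140.66808 now; the supplier offers that and keeps 99.33192.
Round 2 (the retailer proposes): the supplier can get 99.33192 next round, worth 0.73 × 99.33192 = 72.5123016 now; the retailer offers that and keeps 167.4876984.
Round 1 (the supplier proposes): the retailer can get 167.4876984 next round, worth 0.73 × 167.4876984 = 122.266019832 now. The supplier offers 122.266019832 and keeps 240 − 122.266019832 = 117.733980168.

117.73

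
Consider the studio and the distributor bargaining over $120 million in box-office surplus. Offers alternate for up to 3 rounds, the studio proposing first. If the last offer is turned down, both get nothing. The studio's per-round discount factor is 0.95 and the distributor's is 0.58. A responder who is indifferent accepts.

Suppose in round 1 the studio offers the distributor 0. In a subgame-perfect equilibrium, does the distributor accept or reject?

Round 3 (the studio proposes): the distributor will accept anything ≥ 0, so the studio offers 0 and keeps 120.
Round 2 (the distributor proposes): the studio can get 120 next round, worth 0.95 × 120 = 114 now; the distributor offers that and keeps 6.
So by rejecting in round 1, the distributor gets 6 next round, worth 0.58 × 6 = 3.48 now.
Offer 0 < 3.48, so the distributor rejects.

Reject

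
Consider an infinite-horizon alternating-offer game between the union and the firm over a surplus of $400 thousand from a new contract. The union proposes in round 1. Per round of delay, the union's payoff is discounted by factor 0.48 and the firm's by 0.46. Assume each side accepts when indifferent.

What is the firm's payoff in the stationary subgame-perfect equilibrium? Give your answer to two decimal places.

122.79

In a stationary SPE each proposer offers the other exactly their discounted continuation value.
If the union keeps x when proposing and the firm keeps y when proposing, then x = 400 − 0.46y and y = 400 − 0.48x.
Solving: x = 400(1 − 0.46) / (1 − 0.48·0.46) = 216 / 0.7792 ≈ 277.2074.
The firm gets 400 − 277.2074 ≈ 122.7926.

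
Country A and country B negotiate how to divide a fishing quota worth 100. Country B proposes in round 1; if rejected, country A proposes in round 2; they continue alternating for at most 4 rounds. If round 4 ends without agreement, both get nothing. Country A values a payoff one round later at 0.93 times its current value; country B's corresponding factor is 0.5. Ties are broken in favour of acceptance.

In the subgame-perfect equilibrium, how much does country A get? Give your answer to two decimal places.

89.75

Round 4 (country A proposes): rejection yields 0 for country B; country A offers 0 and keeps 100.
Round 3 (country B proposes): country A can get 100 next round, worth 0.93 × 100 = 93 now. Country B offers 93 and keeps 100 − 93 = 7.
Round 2 (country A proposes): country B can get 7 next round, worth 0.5 × 7 = 3.5 now, so country A offers 3.5, keeping 96.5.
Round 1 (country B proposes): country A can get 96.5 next round, worth 0.93 × 96.5 = 89.745 now. Country B offers 89.745 and keeps 100 − 89.745 = 10.255.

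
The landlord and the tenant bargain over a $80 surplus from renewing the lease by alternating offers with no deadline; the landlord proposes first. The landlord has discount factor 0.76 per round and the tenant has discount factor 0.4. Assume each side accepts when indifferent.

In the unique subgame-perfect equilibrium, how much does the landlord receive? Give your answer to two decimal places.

68.97

Let x be the landlord's share when the landlord proposes and y be the tenant's share when the tenant proposes.
The tenant accepts iff offered ≥ 0.4·y, so x = 80 − 0.4y. Symmetrically y = 80 − 0.76x.
Substituting: x = 80 − 0.4(80 − 0.76x), giving x(1 − 0.76·0.4) = 80(1 − 0.4).
So x = 80 × 0.6 / 0.696 ≈ 68.9655, and the tenant receives 80 − x ≈ 11.0345.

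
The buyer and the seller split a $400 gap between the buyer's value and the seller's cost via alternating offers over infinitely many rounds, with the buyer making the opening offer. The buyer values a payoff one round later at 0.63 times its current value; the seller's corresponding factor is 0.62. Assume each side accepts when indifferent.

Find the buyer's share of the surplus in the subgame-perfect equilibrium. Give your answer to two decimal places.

249.43

When the buyer proposes, the seller accepts any offer worth at least 0.62 times what the seller would get by proposing next round; and vice versa.
This gives x = 400 − 0.62y and y = 400 − 0.63x, where x and y are each side's share when it proposes.
Hence (1 − 0.62·0.63)x = 400(1 − 0.62), i.e. 0.6094·x = 152.
x ≈ 249.4257; the seller's share is 400 − x ≈ 150.5743.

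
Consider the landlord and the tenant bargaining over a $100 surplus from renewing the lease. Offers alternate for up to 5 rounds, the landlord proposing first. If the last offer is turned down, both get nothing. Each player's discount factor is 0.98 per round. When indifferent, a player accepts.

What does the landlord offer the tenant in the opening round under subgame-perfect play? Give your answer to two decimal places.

Round 5 (the landlord proposes): the tenant will accept anything ≥ 0, so the landlord offers 0 and keeps 100.
Round 4 (the tenant proposes): the landlord can get 100 next round, worth 0.98 × 100 = 98 now; the tenant offers that and keeps 2.
Round 3 (the landlord proposes): the tenant can get 2 next round, worth 0.98 × 2 = 1.96 now, so the landlord offers 1.96, keeping 98.04.
Round 2 (the tenant proposes): the landlord can get 98.04 next round, worth 0.98 × 98.04 = 96.0792 now, so the tenant offers 96.0792, keeping 3.9208.
Round 1 (the landlord proposes): the tenant can get 3.9208 next round, worth 0.98 × 3.9208 = 3.842384 now; the landlord offers that and keeps 96.157616.

3.84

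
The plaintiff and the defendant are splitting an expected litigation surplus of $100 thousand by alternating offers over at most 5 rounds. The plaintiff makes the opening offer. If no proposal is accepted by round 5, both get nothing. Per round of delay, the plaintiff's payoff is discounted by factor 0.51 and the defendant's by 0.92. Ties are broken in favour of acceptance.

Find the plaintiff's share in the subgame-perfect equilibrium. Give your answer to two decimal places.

33.77

Round 5 (the plaintiff proposes): the defendant will accept anything ≥ 0, so the plaintiff offers 0 and keeps 100.
Round 4 (the defendant proposes): the plaintiff can get 100 next round, worth 0.51 × 100 = 51 now. The defendant offers 51 and keeps 100 − 51 = 49.
Round 3 (the plaintiff proposes): the defendant can get 49 next round, worth 0.92 × 49 = 45.08 now; the plaintiff offers that and keeps 54.92.
Round 2 (the defendant proposes): the plaintiff can get 54.92 next round, worth 0.51 × 54.92 = 28.0092 now, so the defendant offers 28.0092, keeping 71.9908.
Round 1 (the plaintiff proposes): the defendant can get 71.9908 next round, worth 0.92 × 71.9908 = 66.231536 now, so the plaintiff offers 66.231536, keeping 33.768464.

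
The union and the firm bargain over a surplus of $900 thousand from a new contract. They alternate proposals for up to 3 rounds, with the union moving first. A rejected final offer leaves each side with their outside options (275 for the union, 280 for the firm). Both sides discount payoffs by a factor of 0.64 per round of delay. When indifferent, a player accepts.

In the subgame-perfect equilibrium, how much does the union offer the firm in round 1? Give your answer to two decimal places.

Round 3 (the union proposes): the firm gets 280 if talks fail, so the union offers 280 and keeps 620.
Round 2 (the firm proposes): the union can get 620 next round, worth 0.64 × 620 = 396.8 now; the firm offers that and keeps 503.2.
Round 1 (the union proposes): the firm can get 503.2 next round, worth 0.64 × 503.2 = 322.048 now; the union offers that and keeps 577.952.

322.05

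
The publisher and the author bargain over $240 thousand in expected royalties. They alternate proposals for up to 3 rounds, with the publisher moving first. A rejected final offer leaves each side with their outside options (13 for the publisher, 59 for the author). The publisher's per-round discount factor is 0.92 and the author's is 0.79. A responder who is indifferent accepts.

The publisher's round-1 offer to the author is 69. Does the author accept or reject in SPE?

Round 3 (the publisher proposes): the author gets 59 if talks fail, so the publisher offers 59 and keeps 181.
Round 2 (the author proposes): the publisher can get 181 next round, worth 0.92 × 181 = 166.52 now, so the author offers 166.52, keeping 73.48.
So by rejecting in round 1, the author gets 73.48 next round, worth 0.79 × 73.48 = 58.0492 now.
Offer 69 ≥ 58.0492, so the author accepts.

Accept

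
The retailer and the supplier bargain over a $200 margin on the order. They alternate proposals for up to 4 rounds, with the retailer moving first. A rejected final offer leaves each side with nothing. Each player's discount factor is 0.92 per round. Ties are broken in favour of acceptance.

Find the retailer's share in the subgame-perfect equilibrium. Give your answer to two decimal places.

Round 4 (the supplier proposes): the retailer will accept anything ≥ 0, so the supplier offers 0 and keeps 200.
Round 3 (the retailer proposes): the supplier can get 200 next round, worth 0.92 × 200 = 184 now. The retailer offers 184 and keeps 200 − 184 = 16.
Round 2 (the supplier proposes): the retailer can get 16 next round, worth 0.92 × 16 = 14.72 now. The supplier offers 14.72 and keeps 200 − 14.72 = 185.28.
Round 1 (the retailer proposes): the supplier can get 185.28 next round, worth 0.92 × 185.28 = 170.4576 now; the retailer offers that and keeps 29.5424.

29.54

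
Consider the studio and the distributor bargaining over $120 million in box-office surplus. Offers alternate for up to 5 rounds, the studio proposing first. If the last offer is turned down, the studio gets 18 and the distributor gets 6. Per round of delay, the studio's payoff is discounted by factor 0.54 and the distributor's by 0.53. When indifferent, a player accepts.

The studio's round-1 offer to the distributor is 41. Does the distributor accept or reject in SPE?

Accept

Round 5 (the studio proposes): the distributor gets 6 if talks fail, so the studio offers 6 and keeps 114.
Round 4 (the distributor proposes): the studio can get 114 next round, worth 0.54 × 114 = 61.56 now; the distributor offers that and keeps 58.44.
Round 3 (the studio proposes): the distributor can get 58.44 next round, worth 0.53 × 58.44 = 30.9732 now. The studio offers 30.9732 and keeps 120 − 30.9732 = 89.0268.
Round 2 (the distributor proposes): the studio can get 89.0268 next round, worth 0.54 × 89.0268 = 48.074472 now. The distributor offers 48.074472 and keeps 120 − 48.074472 = 71.925528.
So by rejecting in round 1, the distributor gets 71.925528 next round, worth 0.53 × 71.925528 = 38.12052984 now.
Offer 41 ≥ 38.12052984, so the distributor accepts.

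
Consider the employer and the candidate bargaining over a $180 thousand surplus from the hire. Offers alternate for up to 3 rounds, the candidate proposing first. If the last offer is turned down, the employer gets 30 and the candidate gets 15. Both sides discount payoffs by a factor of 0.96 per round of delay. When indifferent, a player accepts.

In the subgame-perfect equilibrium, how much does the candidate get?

Round 3 (the candidate proposes): the employer gets 30 if talks fail, so the candidate offers 30 and keeps 150.
Round 2 (the employer proposes): the candidate can get 150 next round, worth 0.96 × 150 = 144 now; the employer offers that and keeps 36.
Round 1 (the candidate proposes): the employer can get 36 next round, worth 0.96 × 36 = 34.56 now, so the candidate offers 34.56, keeping 145.44.

145.44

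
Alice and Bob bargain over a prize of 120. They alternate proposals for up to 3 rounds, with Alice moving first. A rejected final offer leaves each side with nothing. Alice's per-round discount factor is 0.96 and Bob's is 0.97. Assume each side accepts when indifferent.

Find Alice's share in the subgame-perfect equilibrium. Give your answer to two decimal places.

115.34

Round 3 (Alice proposes): Bob will accept anything ≥ 0, so Alice offers 0 and keeps 120.
Round 2 (Bob proposes): Alice can get 120 next round, worth 0.96 × 120 = 115.2 now. Bob offers 115.2 and keeps 120 − 115.2 = 4.8.
Round 1 (Alice proposes): Bob can get 4.8 next round, worth 0.97 × 4.8 = 4.656 now; Alice offers that and keeps 115.344.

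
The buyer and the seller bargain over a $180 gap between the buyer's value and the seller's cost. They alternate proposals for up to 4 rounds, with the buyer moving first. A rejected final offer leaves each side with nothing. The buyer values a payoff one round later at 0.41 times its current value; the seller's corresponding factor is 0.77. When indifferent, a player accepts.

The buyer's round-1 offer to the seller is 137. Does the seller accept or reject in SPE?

Accept

Round 4 (the seller proposes): the buyer will accept anything ≥ 0, so the seller offers 0 and keeps 180.
Round 3 (the buyer proposes): the seller can get 180 next round, worth 0.77 × 180 = 138.6 now. The buyer offers 138.6 and keeps 180 − 138.6 = 41.4.
Round 2 (the seller proposes): the buyer can get 41.4 next round, worth 0.41 × 41.4 = 16.974 now; the seller offers that and keeps 163.026.
So by rejecting in round 1, the seller gets 163.026 next round, worth 0.77 × 163.026 = 125.53002 now.
Offer 137 ≥ 125.53002, so the seller accepts.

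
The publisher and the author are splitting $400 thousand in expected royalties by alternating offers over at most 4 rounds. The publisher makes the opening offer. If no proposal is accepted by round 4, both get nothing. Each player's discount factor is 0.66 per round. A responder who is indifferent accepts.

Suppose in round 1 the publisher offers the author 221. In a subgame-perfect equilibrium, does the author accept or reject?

Work out the author's continuation value if the offer is rejected.
Round 4 (the author proposes): rejection yields 0 for the publisher; the author offers 0 and keeps 400.
Round 3 (the publisher proposes): the author can get 400 next round, worth 0.66 × 400 = 264 now; the publisher offers that and keeps 136.
Round 2 (the author proposes): the publisher can get 136 next round, worth 0.66 × 136 = 89.76 now. The author offers 89.76 and keeps 400 − 89.76 = 310.24.
So by rejecting in round 1, the author gets 310.24 next round, worth 0.66 × 310.24 = 204.7584 now.
Offer 221 ≥ 204.7584, so the author accepts.

Accept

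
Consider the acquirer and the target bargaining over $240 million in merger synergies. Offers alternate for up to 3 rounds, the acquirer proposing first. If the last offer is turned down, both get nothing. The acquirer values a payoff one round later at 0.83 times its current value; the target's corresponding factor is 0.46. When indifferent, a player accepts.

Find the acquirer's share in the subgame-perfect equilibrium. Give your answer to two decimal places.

221.23

Round 3 (the acquirer proposes): rejection yields 0 for the target; the acquirer offers 0 and keeps 240.
Round 2 (the target proposes): the acquirer can get 240 next round, worth 0.83 × 240 = 199.2 now, so the target offers 199.2, keeping 40.8.
Round 1 (the acquirer proposes): the target can get 40.8 next round, worth 0.46 × 40.8 = 18.768 now, so the acquirer offers 18.768, keeping 221.232.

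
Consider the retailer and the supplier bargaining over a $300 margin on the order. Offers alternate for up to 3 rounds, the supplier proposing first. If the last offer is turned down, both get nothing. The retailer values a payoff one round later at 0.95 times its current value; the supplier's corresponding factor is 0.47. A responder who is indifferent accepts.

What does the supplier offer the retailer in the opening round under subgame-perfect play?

Work backward from the last round.
Round 3 (the supplier proposes): rejection yields 0 for the retailer; the supplier offers 0 and keeps 300.
Round 2 (the retailer proposes): the supplier can get 300 next round, worth 0.47 × 300 = 141 now. The retailer offers 141 and keeps 300 − 141 = 159.
Round 1 (the supplier proposes): the retailer can get 159 next round, worth 0.95 × 159 = 151.05 now; the supplier offers that and keeps 148.95.

151.05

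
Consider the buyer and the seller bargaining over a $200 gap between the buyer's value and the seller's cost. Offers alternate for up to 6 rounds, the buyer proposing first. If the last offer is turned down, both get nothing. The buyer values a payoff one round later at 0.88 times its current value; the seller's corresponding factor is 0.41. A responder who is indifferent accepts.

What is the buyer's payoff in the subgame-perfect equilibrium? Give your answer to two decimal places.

Solve by backward induction from round 6.
Round 6 (the seller proposes): the buyer will accept anything ≥ 0, so the seller offers 0 and keeps 200.
Round 5 (the buyer proposes): the seller can get 200 next round, worth 0.41 × 200 = 82 now, so the buyer offers 82, keeping 118.
Round 4 (the seller proposes): the buyer can get 118 next round, worth 0.88 × 118 = 103.84 now; the seller offers that and keeps 96.16.
Round 3 (the buyer proposes): the seller can get 96.16 next round, worth 0.41 × 96.16 = 39.4256 now. The buyer offers 39.4256 and keeps 200 − 39.4256 = 160.5744.
Round 2 (the seller proposes): the buyer can get 160.5744 next round, worth 0.88 × 160.5744 = 141.305472 now, so the seller offers 141.305472, keeping 58.694528.
Round 1 (the buyer proposes): the seller can get 58.694528 next round, worth 0.41 × 58.694528 = 24.06475648 now, so the buyer offers 24.06475648, keeping 175.93524352.

175.94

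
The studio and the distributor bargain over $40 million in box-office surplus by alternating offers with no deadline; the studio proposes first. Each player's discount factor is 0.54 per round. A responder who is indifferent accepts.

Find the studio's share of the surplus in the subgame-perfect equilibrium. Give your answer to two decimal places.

Let x be the studio's share when the studio proposes and y be the distributor's share when the distributor proposes.
The distributor accepts iff offered ≥ 0.54·y, so x = 40 − 0.54y. Symmetrically y = 40 − 0.54x.
Substituting: x = 40 − 0.54(40 − 0.54x), giving x(1 − 0.54·0.54) = 40(1 − 0.54).
So x = 40 × 0.46 / 0.7084 ≈ 25.9740, and the distributor receives 40 − x ≈ 14.0260.

25.97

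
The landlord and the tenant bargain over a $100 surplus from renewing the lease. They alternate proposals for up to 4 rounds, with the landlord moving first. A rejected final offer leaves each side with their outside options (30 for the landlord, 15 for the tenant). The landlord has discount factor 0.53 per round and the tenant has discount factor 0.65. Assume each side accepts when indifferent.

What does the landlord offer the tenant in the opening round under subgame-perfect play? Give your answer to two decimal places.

Round 4 (the tenant proposes): the landlord gets 30 if talks fail, so the tenant offers 30 and keeps 70.
Round 3 (the landlord proposes): the tenant can get 70 next round, worth 0.65 × 70 = 45.5 now, so the landlord offers 45.5, keeping 54.5.
Round 2 (the tenant proposes): the landlord can get 54.5 next round, worth 0.53 × 54.5 = 28.885 now. The tenant offers 28.885 and keeps 100 − 28.885 = 71.115.
Round 1 (the landlord proposes): the tenant can get 71.115 next round, worth 0.65 × 71.115 = 46.22475 now; the landlord offers that and keeps 53.77525.

46.22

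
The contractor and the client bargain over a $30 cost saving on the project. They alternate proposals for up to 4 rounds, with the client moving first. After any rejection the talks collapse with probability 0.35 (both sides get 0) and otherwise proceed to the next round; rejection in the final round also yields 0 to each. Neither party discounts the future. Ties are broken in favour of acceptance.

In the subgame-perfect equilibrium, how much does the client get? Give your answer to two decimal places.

14.94

Round 4 (the contractor proposes): rejection yields 0 for the client; the contractor offers 0 and keeps 30.
Round 3 (the client proposes): rejecting gives the contractor an expected 0.65 × 30 = 19.5, so the client offers 19.5, keeping 10.5.
Round 2 (the contractor proposes): rejecting gives the client an expected 0.65 × 10.5 = 6.825, so the contractor offers 6.825, keeping 23.175.
Round 1 (the client proposes): rejecting gives the contractor an expected 0.65 × 23.175 = 15.06375, so the client offers 15.06375, keeping 14.93625.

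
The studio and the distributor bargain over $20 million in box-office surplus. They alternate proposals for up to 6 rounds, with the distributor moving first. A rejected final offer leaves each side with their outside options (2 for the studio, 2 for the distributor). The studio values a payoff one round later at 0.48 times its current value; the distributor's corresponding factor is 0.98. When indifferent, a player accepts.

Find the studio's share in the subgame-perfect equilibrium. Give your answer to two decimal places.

2.19

Work backward from the last round.
Round 6 (the studio proposes): the distributor gets 2 if talks fail, so the studio offers 2 and keeps 18.
Round 5 (the distributor proposes): the studio can get 18 next round, worth 0.48 × 18 = 8.64 now; the distributor offers that and keeps 11.36.
Round 4 (the studio proposes): the distributor can get 11.36 next round, worth 0.98 × 11.36 = 11.1328 now; the studio offers that and keeps 8.8672.
Round 3 (the distributor proposes): the studio can get 8.8672 next round, worth 0.48 × 8.8672 = 4.256256 now, so the distributor offers 4.256256, keeping 15.743744.
Round 2 (the studio proposes): the distributor can get 15.743744 next round, worth 0.98 × 15.743744 = 15.42886912 now, so the studio offers 15.42886912, keeping 4.57113088.
Round 1 (the distributor proposes): the studio can get 4.57113088 next round, worth 0.48 × 4.57113088 = 2.1941428224 now, so the distributor offers 2.1941428224, keeping 17.8058571776.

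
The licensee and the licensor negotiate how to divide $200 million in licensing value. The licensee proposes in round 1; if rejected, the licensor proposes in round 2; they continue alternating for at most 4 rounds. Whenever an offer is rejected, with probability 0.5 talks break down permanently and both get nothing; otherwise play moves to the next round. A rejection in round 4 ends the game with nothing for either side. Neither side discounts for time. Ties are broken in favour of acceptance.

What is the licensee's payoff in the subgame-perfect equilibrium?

125

By backward induction:
Round 4 (the licensor proposes): the licensee will accept anything ≥ 0, so the licensor offers 0 and keeps 200.
Round 3 (the licensee proposes): rejecting gives the licensor an expected 0.5 × 200 = 100. The licensee offers 100 and keeps 200 − 100 = 100.
Round 2 (the licensor proposes): rejecting gives the licensee an expected 0.5 × 100 = 50; the licensor offers that and keeps 150.
Round 1 (the licensee proposes): rejecting gives the licensor an expected 0.5 × 150 = 75; the licensee offers that and keeps 125.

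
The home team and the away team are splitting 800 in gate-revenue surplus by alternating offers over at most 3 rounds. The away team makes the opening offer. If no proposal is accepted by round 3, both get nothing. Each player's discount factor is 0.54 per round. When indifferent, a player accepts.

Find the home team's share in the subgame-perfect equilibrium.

198.72

Round 3 (the away team proposes): the home team will accept anything ≥ 0, so the away team offers 0 and keeps 800.
Round 2 (the home team proposes): the away team can get 800 next round, worth 0.54 × 800 = 432 now; the home team offers that and keeps 368.
Round 1 (the away team proposes): the home team can get 368 next round, worth 0.54 × 368 = 198.72 now. The away team offers 198.72 and keeps 800 − 198.72 = 601.28.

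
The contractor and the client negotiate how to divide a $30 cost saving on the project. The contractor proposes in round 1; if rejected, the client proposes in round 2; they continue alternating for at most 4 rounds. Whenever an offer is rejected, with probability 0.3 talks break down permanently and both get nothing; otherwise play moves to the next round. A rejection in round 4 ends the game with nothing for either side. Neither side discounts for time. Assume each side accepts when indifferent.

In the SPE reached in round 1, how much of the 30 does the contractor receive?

13.41

Round 4 (the client proposes): the contractor will accept anything ≥ 0, so the client offers 0 and keeps 30.
Round 3 (the contractor proposes): rejecting gives the client an expected 0.7 × 30 = 21. The contractor offers 21 and keeps 30 − 21 = 9.
Round 2 (the client proposes): rejecting gives the contractor an expected 0.7 × 9 = 6.3. The client offers 6.3 and keeps 30 − 6.3 = 23.7.
Round 1 (the contractor proposes): rejecting gives the client an expected 0.7 × 23.7 = 16.59, so the contractor offers 16.59, keeping 13.41.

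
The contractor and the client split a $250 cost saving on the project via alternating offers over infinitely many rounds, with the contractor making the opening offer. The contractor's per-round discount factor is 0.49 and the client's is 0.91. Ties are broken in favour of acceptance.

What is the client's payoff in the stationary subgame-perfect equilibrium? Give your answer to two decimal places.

When the contractor proposes, the client accepts any offer worth at least 0.91 times what the client would get by proposing next round; and vice versa.
This gives x = 250 − 0.91y and y = 250 − 0.49x, where x and y are each side's share when it proposes.
Hence (1 − 0.91·0.49)x = 250(1 − 0.91), i.e. 0.5541·x = 22.5.
x ≈ 40.6064; the client's share is 250 − x ≈ 209.3936.

209.39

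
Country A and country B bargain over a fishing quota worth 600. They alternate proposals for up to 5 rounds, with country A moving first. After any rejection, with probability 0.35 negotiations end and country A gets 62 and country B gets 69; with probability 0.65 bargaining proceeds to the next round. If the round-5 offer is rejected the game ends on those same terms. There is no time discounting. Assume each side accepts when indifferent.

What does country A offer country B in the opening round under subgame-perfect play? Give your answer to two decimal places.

Round 5 (country A proposes): country B gets 69 if talks fail, so country A offers 69 and keeps 531.
Round 4 (country B proposes): rejecting gives country A an expected 0.65 × 531 + 0.35 × 62 = 366.85. Country B offers 366.85 and keeps 600 − 366.85 = 233.15.
Round 3 (country A proposes): rejecting gives country B an expected 0.65 × 233.15 + 0.35 × 69 = 175.6975, so country A offers 175.6975, keeping 424.3025.
Round 2 (country B proposes): rejecting gives country A an expected 0.65 × 424.3025 + 0.35 × 62 = 297.496625, so country B offers 297.496625, keeping 302.503375.
Round 1 (country A proposes): rejecting gives country B an expected 0.65 × 302.503375 + 0.35 × 69 = 220.77719375; country A offers that and keeps 379.22280625.

220.78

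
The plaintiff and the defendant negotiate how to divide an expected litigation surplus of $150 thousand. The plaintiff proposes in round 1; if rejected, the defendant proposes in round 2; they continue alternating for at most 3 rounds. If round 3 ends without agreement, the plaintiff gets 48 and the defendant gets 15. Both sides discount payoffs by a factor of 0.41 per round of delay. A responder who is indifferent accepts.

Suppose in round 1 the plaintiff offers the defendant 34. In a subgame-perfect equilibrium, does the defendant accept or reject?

Reject

Round 3 (the plaintiff proposes): the defendant gets 15 if talks fail, so the plaintiff offers 15 and keeps 135.
Round 2 (the defendant proposes): the plaintiff can get 135 next round, worth 0.41 × 135 = 55.35 now; the defendant offers that and keeps 94.65.
So by rejecting in round 1, the defendant gets 94.65 next round, worth 0.41 × 94.65 = 38.8065 now.
Offer 34 < 38.8065, so the defendant rejects.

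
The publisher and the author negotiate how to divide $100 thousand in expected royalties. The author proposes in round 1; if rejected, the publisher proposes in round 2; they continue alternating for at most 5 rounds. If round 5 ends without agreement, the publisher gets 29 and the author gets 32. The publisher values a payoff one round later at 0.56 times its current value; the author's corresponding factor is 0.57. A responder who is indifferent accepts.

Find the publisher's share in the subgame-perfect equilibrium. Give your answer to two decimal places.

34.72

Round 5 (the author proposes): the publisher gets 29 if talks fail, so the author offers 29 and keeps 71.
Round 4 (the publisher proposes): the author can get 71 next round, worth 0.57 × 71 = 40.47 now, so the publisher offers 40.47, keeping 59.53.
Round 3 (the author proposes): the publisher can get 59.53 next round, worth 0.56 × 59.53 = 33.3368 now, so the author offers 33.3368, keeping 66.6632.
Round 2 (the publisher proposes): the author can get 66.6632 next round, worth 0.57 × 66.6632 = 37.998024 now, so the publisher offers 37.998024, keeping 62.001976.
Round 1 (the author proposes): the publisher can get 62.001976 next round, worth 0.56 × 62.001976 = 34.72110656 now, so the author offers 34.72110656, keeping 65.27889344.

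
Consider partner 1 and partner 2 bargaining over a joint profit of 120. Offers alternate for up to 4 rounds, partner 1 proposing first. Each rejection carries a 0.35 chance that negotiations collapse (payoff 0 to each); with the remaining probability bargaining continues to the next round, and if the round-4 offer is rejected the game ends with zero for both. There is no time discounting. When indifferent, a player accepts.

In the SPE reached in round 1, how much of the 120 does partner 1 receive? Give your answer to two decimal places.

Round 4 (partner 2 proposes): rejection yields 0 for partner 1; partner 2 offers 0 and keeps 120.
Round 3 (partner 1 proposes): rejecting gives partner 2 an expected 0.65 × 120 = 78, so partner 1 offers 78, keeping 42.
Round 2 (partner 2 proposes): rejecting gives partner 1 an expected 0.65 × 42 = 27.3, so partner 2 offers 27.3, keeping 92.7.
Round 1 (partner 1 proposes): rejecting gives partner 2 an expected 0.65 × 92.7 = 60.255. Partner 1 offers 60.255 and keeps 120 − 60.255 = 59.745.

59.75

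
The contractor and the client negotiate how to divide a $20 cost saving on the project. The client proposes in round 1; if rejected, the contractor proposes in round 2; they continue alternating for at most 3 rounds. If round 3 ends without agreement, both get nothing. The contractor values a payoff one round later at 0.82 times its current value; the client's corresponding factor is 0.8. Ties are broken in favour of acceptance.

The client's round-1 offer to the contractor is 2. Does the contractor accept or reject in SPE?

Reject

Round 3 (the client proposes): rejection yields 0 for the contractor; the client offers 0 and keeps 20.
Round 2 (the contractor proposes): the client can get 20 next round, worth 0.8 × 20 = 16 now, so the contractor offers 16, keeping 4.
So by rejecting in round 1, the contractor gets 4 next round, worth 0.82 × 4 = 3.28 now.
Offer 2 < 3.28, so the contractor rejects.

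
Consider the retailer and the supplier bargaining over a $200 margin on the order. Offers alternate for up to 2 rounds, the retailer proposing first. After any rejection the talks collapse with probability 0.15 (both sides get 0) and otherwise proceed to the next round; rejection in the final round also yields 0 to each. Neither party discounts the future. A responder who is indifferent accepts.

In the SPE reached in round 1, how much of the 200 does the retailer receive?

Round 2 (the supplier proposes): the retailer will accept anything ≥ 0, so the supplier offers 0 and keeps 200.
Round 1 (the retailer proposes): rejecting gives the supplier an expected 0.85 × 200 = 170; the retailer offers that and keeps 30.

30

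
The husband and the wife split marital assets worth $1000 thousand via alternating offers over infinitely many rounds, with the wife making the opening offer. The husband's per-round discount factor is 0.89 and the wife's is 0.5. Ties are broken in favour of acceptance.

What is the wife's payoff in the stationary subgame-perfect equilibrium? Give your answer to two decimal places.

198.20

In a stationary SPE each proposer offers the other exactly their discounted continuation value.
If the wife keeps x when proposing and the husband keeps y when proposing, then x = 1000 − 0.89y and y = 1000 − 0.5x.
Solving: x = 1000(1 − 0.89) / (1 − 0.5·0.89) = 110 / 0.555 ≈ 198.1982.
The husband gets 1000 − 198.1982 ≈ 801.8018.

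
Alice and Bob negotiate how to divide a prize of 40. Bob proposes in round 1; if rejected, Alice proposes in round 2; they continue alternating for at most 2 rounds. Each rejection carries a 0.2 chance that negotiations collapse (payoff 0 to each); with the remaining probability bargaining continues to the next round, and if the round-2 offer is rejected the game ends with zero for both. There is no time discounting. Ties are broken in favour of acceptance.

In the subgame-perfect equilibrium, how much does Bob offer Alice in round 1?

32

By backward induction:
Round 2 (Alice proposes): Bob will accept anything ≥ 0, so Alice offers 0 and keeps 40.
Round 1 (Bob proposes): rejecting gives Alice an expected 0.8 × 40 = 32. Bob offers 32 and keeps 40 − 32 = 8.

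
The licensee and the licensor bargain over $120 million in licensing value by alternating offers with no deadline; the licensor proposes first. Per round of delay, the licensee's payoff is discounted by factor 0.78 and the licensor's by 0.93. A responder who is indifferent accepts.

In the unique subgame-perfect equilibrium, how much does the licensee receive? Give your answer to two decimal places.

When the licensor proposes, the licensee accepts any offer worth at least 0.78 times what the licensee would get by proposing next round; and vice versa.
This gives x = 120 − 0.78y and y = 120 − 0.93x, where x and y are each side's share when it proposes.
Hence (1 − 0.78·0.93)x = 120(1 − 0.78), i.e. 0.2746·x = 26.4.
x ≈ 96.1398; the licensee's share is 120 − x ≈ 23.8602.

23.86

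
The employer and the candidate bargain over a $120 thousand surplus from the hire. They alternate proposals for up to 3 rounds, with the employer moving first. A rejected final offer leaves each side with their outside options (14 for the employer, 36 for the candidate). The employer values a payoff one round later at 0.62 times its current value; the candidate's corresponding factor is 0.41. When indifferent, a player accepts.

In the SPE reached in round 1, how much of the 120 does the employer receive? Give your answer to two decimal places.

92.15

By backward induction:
Round 3 (the employer proposes): the candidate gets 36 if talks fail, so the employer offers 36 and keeps 84.
Round 2 (the candidate proposes): the employer can get 84 next round, worth 0.62 × 84 = 52.08 now; the candidate offers that and keeps 67.92.
Round 1 (the employer proposes): the candidate can get 67.92 next round, worth 0.41 × 67.92 = 27.8472 now; the employer offers that and keeps 92.1528.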